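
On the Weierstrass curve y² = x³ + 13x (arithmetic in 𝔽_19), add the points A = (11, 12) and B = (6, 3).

(11, 12) + (6, 3). λ = (3 - 12)/(6 - 11) ≡ 10/14 mod 19. 14⁻¹ ≡ 15 (mod 19) since 14·15 = 210 ≡ 1, so λ ≡ 17.
  x = λ² - 11 - 6 = 289 - 17 ≡ 6; y = λ·(11 - 6) - 12 ≡ 16. → (6, 16)

(6, 16)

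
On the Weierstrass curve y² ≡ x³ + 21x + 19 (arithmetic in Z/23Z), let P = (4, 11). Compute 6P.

Double-and-add on 6 = (110)₂. Start with P = (4, 11) for the leading 1-bit.
double: tangent at (4, 11): λ = (3·4² + 21)/(2·11) ≡ 0/22. 22⁻¹ ≡ 22 (mod 23), so λ ≡ 0·22 ≡ 0.
  x = λ² - 4 - 4 = 0 - 8 ≡ 15; y = λ·(4 - 15) - 11 ≡ 12. → (15, 12)
add P: (15, 12) + (4, 11). λ = (11 - 12)/(4 - 15) ≡ 22/12 mod 23. 12⁻¹ ≡ 2 (mod 23) since 12·2 = 24 ≡ 1, so λ ≡ 21.
  x = λ² - 15 - 4 = 441 - 19 ≡ 8; y = λ·(15 - 8) - 12 ≡ 20. → (8, 20)
double: tangent at (8, 20): λ = (3·8² + 21)/(2·20) ≡ 6/17. 17⁻¹ ≡ 19 (mod 23) since 17·19 = 323 ≡ 1, so λ ≡ 6·19 ≡ 22.
  x = λ² - 8 - 8 = 484 - 16 ≡ 8; y = λ·(8 - 8) - 20 ≡ 3. → (8, 3)

(8, 3)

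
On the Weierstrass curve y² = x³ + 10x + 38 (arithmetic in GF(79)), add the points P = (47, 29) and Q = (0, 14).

(36, 72)

(47, 29) + (0, 14). λ = (14 - 29)/(0 - 47) ≡ 64/32 mod 79. 32⁻¹ ≡ 42 (mod 79), so λ ≡ 2.
  x = λ² - 47 - 0 = 4 - 47 ≡ 36; y = λ·(47 - 36) - 29 ≡ 72. → (36, 72)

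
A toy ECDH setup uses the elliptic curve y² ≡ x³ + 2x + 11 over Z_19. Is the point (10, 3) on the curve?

no

y² = 3² ≡ 9; x³ + 2x + 11 = 1031 ≡ 5 (mod 19). 9 ≠ 5.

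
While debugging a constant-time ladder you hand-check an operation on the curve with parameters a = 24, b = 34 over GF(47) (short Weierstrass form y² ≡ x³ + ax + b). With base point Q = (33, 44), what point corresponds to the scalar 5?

Double-and-add on 5 = (101)₂. Start with Q = (33, 44) for the leading 1-bit.
double: tangent at (33, 44): λ = (3·33² + 24)/(2·44) ≡ 1/41. 41⁻¹ ≡ 39 (mod 47), so λ ≡ 1·39 ≡ 39.
  x = λ² - 33 - 33 = 1521 - 66 ≡ 45; y = λ·(33 - 45) - 44 ≡ 5. → (45, 5)
double: tangent at (45, 5): λ = (3·45² + 24)/(2·5) ≡ 36/10. 10⁻¹ ≡ 33 (mod 47), so λ ≡ 36·33 ≡ 13.
  x = λ² - 45 - 45 = 169 - 90 ≡ 32; y = λ·(45 - 32) - 5 ≡ 23. → (32, 23)
add Q: (32, 23) + (33, 44). λ = (44 - 23)/(33 - 32) ≡ 21/1 mod 47. 1⁻¹ ≡ 1 (mod 47), so λ ≡ 21.
  x = λ² - 32 - 33 = 441 - 65 ≡ 0; y = λ·(32 - 0) - 23 ≡ 38. → (0, 38)

(0, 38)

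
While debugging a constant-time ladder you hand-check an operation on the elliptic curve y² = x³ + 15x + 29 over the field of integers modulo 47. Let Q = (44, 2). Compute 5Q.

Double-and-add on 5 = (101)₂. Start with Q = (44, 2) for the leading 1-bit.
double: tangent at (44, 2): λ = (3·44² + 15)/(2·2) ≡ 42/4. 4⁻¹ ≡ 12 (mod 47), so λ ≡ 42·12 ≡ 34.
  x = λ² - 44 - 44 = 1156 - 88 ≡ 34; y = λ·(44 - 34) - 2 ≡ 9. → (34, 9)
double: tangent at (34, 9): λ = (3·34² + 15)/(2·9) ≡ 5/18. 18⁻¹ ≡ 34 (mod 47), so λ ≡ 5·34 ≡ 29.
  x = λ² - 34 - 34 = 841 - 68 ≡ 21; y = λ·(34 - 21) - 9 ≡ 39. → (21, 39)
add Q: (21, 39) + (44, 2). λ = (2 - 39)/(44 - 21) ≡ 10/23 mod 47. 23⁻¹ ≡ 45 (mod 47), so λ ≡ 27.
  x = λ² - 21 - 44 = 729 - 65 ≡ 6; y = λ·(21 - 6) - 39 ≡ 37. → (6, 37)

(6, 37)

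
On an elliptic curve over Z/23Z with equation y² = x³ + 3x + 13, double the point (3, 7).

(0, 6)

tangent at (3, 7): λ = (3·3² + 3)/(2·7) ≡ 7/14. 14⁻¹ ≡ 5 (mod 23), so λ ≡ 7·5 ≡ 12.
  x = λ² - 3 - 3 = 144 - 6 ≡ 0; y = λ·(3 - 0) - 7 ≡ 6. → (0, 6)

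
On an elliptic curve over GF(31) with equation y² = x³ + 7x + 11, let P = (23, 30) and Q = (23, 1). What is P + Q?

O

The two points share x = 23 and their y-coordinates satisfy 30 + 1 ≡ 0 (mod 31), so they are inverses. Their sum is the point at infinity.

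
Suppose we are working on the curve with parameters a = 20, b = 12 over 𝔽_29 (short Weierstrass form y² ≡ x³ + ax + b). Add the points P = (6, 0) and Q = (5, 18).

(6, 0) + (5, 18). λ = (18 - 0)/(5 - 6) ≡ 18/28 mod 29. 28⁻¹ ≡ 28 (mod 29), so λ ≡ 11.
  x = λ² - 6 - 5 = 121 - 11 ≡ 23; y = λ·(6 - 23) - 0 ≡ 16. → (23, 16)

(23, 16)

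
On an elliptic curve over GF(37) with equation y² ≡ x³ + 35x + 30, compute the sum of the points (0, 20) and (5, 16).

(6, 7)

(0, 20) + (5, 16). λ = (16 - 20)/(5 - 0) ≡ 33/5 mod 37. 5⁻¹ ≡ 15 (mod 37), so λ ≡ 14.
  x = λ² - 0 - 5 = 196 - 5 ≡ 6; y = λ·(0 - 6) - 20 ≡ 7. → (6, 7)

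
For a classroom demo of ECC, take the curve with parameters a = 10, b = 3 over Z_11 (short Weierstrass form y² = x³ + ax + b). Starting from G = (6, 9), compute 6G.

Double-and-add on 6 = (110)₂. Start with G = (6, 9) for the leading 1-bit.
double: tangent at (6, 9): λ = (3·6² + 10)/(2·9) ≡ 8/7. 7⁻¹ ≡ 8 (mod 11), so λ ≡ 8·8 ≡ 9.
  x = λ² - 6 - 6 = 81 - 12 ≡ 3; y = λ·(6 - 3) - 9 ≡ 7. → (3, 7)
add G: (3, 7) + (6, 9). λ = (9 - 7)/(6 - 3) ≡ 2/3 mod 11. 3⁻¹ ≡ 4 (mod 11), so λ ≡ 8.
  x = λ² - 3 - 6 = 64 - 9 ≡ 0; y = λ·(3 - 0) - 7 ≡ 6. → (0, 6)
double: tangent at (0, 6): λ = (3·0² + 10)/(2·6) ≡ 10/1. 1⁻¹ ≡ 1 (mod 11) since 1·1 = 1 ≡ 1, so λ ≡ 10·1 ≡ 10.
  x = λ² - 0 - 0 = 100 - 0 ≡ 1; y = λ·(0 - 1) - 6 ≡ 6. → (1, 6)

(1, 6)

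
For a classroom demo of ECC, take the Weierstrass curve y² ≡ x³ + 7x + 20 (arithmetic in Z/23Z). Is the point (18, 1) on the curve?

y² = 1² ≡ 1; x³ + 7x + 20 = 5978 ≡ 21 (mod 23). 1 ≠ 21.

no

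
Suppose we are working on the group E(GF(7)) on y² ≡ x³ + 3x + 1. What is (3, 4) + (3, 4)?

(5, 6)

tangent at (3, 4): λ = (3·3² + 3)/(2·4) ≡ 2/1. 1⁻¹ ≡ 1 (mod 7), so λ ≡ 2·1 ≡ 2.
  x = λ² - 3 - 3 = 4 - 6 ≡ 5; y = λ·(3 - 5) - 4 ≡ 6. → (5, 6)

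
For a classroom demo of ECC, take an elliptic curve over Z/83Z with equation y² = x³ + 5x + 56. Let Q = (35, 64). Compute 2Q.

(77, 15)

tangent at (35, 64): λ = (3·35² + 5)/(2·64) ≡ 28/45. 45⁻¹ ≡ 24 (mod 83), so λ ≡ 28·24 ≡ 8.
  x = λ² - 35 - 35 = 64 - 70 ≡ 77; y = λ·(35 - 77) - 64 ≡ 15. → (77, 15)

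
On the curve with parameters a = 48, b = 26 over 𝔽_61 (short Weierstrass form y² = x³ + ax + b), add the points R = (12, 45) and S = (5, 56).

(39, 41)

(12, 45) + (5, 56). λ = (56 - 45)/(5 - 12) ≡ 11/54 mod 61. 54⁻¹ ≡ 26 (mod 61) since 54·26 = 1404 ≡ 1, so λ ≡ 42.
  x = λ² - 12 - 5 = 1764 - 17 ≡ 39; y = λ·(12 - 39) - 45 ≡ 41. → (39, 41)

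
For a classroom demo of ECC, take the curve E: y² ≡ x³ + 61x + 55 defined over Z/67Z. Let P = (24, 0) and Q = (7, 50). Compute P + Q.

(24, 0) + (7, 50). λ = (50 - 0)/(7 - 24) ≡ 50/50 mod 67. 50⁻¹ ≡ 63 (mod 67), so λ ≡ 1.
  x = λ² - 24 - 7 = 1 - 31 ≡ 37; y = λ·(24 - 37) - 0 ≡ 54. → (37, 54)

(37, 54)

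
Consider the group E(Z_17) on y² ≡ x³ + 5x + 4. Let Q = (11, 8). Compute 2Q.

tangent at (11, 8): λ = (3·11² + 5)/(2·8) ≡ 11/16. 16⁻¹ ≡ 16 (mod 17) since 16·16 = 256 ≡ 1, so λ ≡ 11·16 ≡ 6.
  x = λ² - 11 - 11 = 36 - 22 ≡ 14; y = λ·(11 - 14) - 8 ≡ 8. → (14, 8)

(14, 8)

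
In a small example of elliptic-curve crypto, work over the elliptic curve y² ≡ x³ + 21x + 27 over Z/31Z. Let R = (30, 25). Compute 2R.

tangent at (30, 25): λ = (3·30² + 21)/(2·25) ≡ 24/19. 19⁻¹ ≡ 18 (mod 31), so λ ≡ 24·18 ≡ 29.
  x = λ² - 30 - 30 = 841 - 60 ≡ 6; y = λ·(30 - 6) - 25 ≡ 20. → (6, 20)

(6, 20)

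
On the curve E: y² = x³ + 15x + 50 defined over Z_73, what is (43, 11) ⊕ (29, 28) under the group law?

(17, 20)

(43, 11) + (29, 28). λ = (28 - 11)/(29 - 43) ≡ 17/59 mod 73. 59⁻¹ ≡ 26 (mod 73), so λ ≡ 4.
  x = λ² - 43 - 29 = 16 - 72 ≡ 17; y = λ·(43 - 17) - 11 ≡ 20. → (17, 20)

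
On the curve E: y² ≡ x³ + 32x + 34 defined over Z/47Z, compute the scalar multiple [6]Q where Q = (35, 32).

Double-and-add on 6 = (110)₂. Start with Q = (35, 32) for the leading 1-bit.
double: tangent at (35, 32): λ = (3·35² + 32)/(2·32) ≡ 41/17. 17⁻¹ ≡ 36 (mod 47) since 17·36 = 612 ≡ 1, so λ ≡ 41·36 ≡ 19.
  x = λ² - 35 - 35 = 361 - 70 ≡ 9; y = λ·(35 - 9) - 32 ≡ 39. → (9, 39)
add Q: (9, 39) + (35, 32). λ = (32 - 39)/(35 - 9) ≡ 40/26 mod 47. 26⁻¹ ≡ 38 (mod 47), so λ ≡ 16.
  x = λ² - 9 - 35 = 256 - 44 ≡ 24; y = λ·(9 - 24) - 39 ≡ 3. → (24, 3)
double: tangent at (24, 3): λ = (3·24² + 32)/(2·3) ≡ 21/6. 6⁻¹ ≡ 8 (mod 47), so λ ≡ 21·8 ≡ 27.
  x = λ² - 24 - 24 = 729 - 48 ≡ 23; y = λ·(24 - 23) - 3 ≡ 24. → (23, 24)

(23, 24)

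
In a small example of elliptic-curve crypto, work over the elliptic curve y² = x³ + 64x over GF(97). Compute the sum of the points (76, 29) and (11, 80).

(42, 7)

(76, 29) + (11, 80). λ = (80 - 29)/(11 - 76) ≡ 51/32 mod 97. 32⁻¹ ≡ 94 (mod 97) since 32·94 = 3008 ≡ 1, so λ ≡ 41.
  x = λ² - 76 - 11 = 1681 - 87 ≡ 42; y = λ·(76 - 42) - 29 ≡ 7. → (42, 7)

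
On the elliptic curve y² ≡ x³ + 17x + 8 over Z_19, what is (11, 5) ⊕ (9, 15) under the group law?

(11, 5) + (9, 15). λ = (15 - 5)/(9 - 11) ≡ 10/17 mod 19. 17⁻¹ ≡ 9 (mod 19) since 17·9 = 153 ≡ 1, so λ ≡ 14.
  x = λ² - 11 - 9 = 196 - 20 ≡ 5; y = λ·(11 - 5) - 5 ≡ 3. → (5, 3)

(5, 3)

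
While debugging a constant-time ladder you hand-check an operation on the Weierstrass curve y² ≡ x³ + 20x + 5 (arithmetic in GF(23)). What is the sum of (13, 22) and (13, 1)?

The two points share x = 13 and their y-coordinates satisfy 22 + 1 ≡ 0 (mod 23), so they are inverses. Their sum is ∞.

O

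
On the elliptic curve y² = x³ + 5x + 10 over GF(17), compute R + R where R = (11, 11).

tangent at (11, 11): λ = (3·11² + 5)/(2·11) ≡ 11/5. 5⁻¹ ≡ 7 (mod 17), so λ ≡ 11·7 ≡ 9.
  x = λ² - 11 - 11 = 81 - 22 ≡ 8; y = λ·(11 - 8) - 11 ≡ 16. → (8, 16)

(8, 16)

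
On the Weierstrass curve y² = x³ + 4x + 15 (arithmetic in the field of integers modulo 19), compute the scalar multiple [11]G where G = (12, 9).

(3, 15)

Repeated addition: build up to 11G.
2G: tangent at (12, 9): λ = (3·12² + 4)/(2·9) ≡ 18/18. 18⁻¹ ≡ 18 (mod 19) since 18·18 = 324 ≡ 1, so λ ≡ 18·18 ≡ 1.
  x = λ² - 12 - 12 = 1 - 24 ≡ 15; y = λ·(12 - 15) - 9 ≡ 7. → (15, 7)
3G: (15, 7) + (12, 9). λ = (9 - 7)/(12 - 15) ≡ 2/16 mod 19. 16⁻¹ ≡ 6 (mod 19) since 16·6 = 96 ≡ 1, so λ ≡ 12.
  x = λ² - 15 - 12 = 144 - 27 ≡ 3; y = λ·(15 - 3) - 7 ≡ 4. → (3, 4)
4G: (3, 4) + (12, 9). λ = (9 - 4)/(12 - 3) ≡ 5/9 mod 19. 9⁻¹ ≡ 17 (mod 19) since 9·17 = 153 ≡ 1, so λ ≡ 9.
  x = λ² - 3 - 12 = 81 - 15 ≡ 9; y = λ·(3 - 9) - 4 ≡ 18. → (9, 18)
5G: (9, 18) + (12, 9). λ = (9 - 18)/(12 - 9) ≡ 10/3 mod 19. 3⁻¹ ≡ 13 (mod 19), so λ ≡ 16.
  x = λ² - 9 - 12 = 256 - 21 ≡ 7; y = λ·(9 - 7) - 18 ≡ 14. → (7, 14)
6G: (7, 14) + (12, 9). λ = (9 - 14)/(12 - 7) ≡ 14/5 mod 19. 5⁻¹ ≡ 4 (mod 19), so λ ≡ 18.
  x = λ² - 7 - 12 = 324 - 19 ≡ 1; y = λ·(7 - 1) - 14 ≡ 18. → (1, 18)
7G: (1, 18) + (12, 9). λ = (9 - 18)/(12 - 1) ≡ 10/11 mod 19. 11⁻¹ ≡ 7 (mod 19) since 11·7 = 77 ≡ 1, so λ ≡ 13.
  x = λ² - 1 - 12 = 169 - 13 ≡ 4; y = λ·(1 - 4) - 18 ≡ 0. → (4, 0)
8G: (4, 0) + (12, 9). λ = (9 - 0)/(12 - 4) ≡ 9/8 mod 19. 8⁻¹ ≡ 12 (mod 19) since 8·12 = 96 ≡ 1, so λ ≡ 13.
  x = λ² - 4 - 12 = 169 - 16 ≡ 1; y = λ·(4 - 1) - 0 ≡ 1. → (1, 1)
9G: (1, 1) + (12, 9). λ = (9 - 1)/(12 - 1) ≡ 8/11 mod 19. 11⁻¹ ≡ 7 (mod 19) since 11·7 = 77 ≡ 1, so λ ≡ 18.
  x = λ² - 1 - 12 = 324 - 13 ≡ 7; y = λ·(1 - 7) - 1 ≡ 5. → (7, 5)
10G: (7, 5) + (12, 9). λ = (9 - 5)/(12 - 7) ≡ 4/5 mod 19. 5⁻¹ ≡ 4 (mod 19), so λ ≡ 16.
  x = λ² - 7 - 12 = 256 - 19 ≡ 9; y = λ·(7 - 9) - 5 ≡ 1. → (9, 1)
11G: (9, 1) + (12, 9). λ = (9 - 1)/(12 - 9) ≡ 8/3 mod 19. 3⁻¹ ≡ 13 (mod 19), so λ ≡ 9.
  x = λ² - 9 - 12 = 81 - 21 ≡ 3; y = λ·(9 - 3) - 1 ≡ 15. → (3, 15)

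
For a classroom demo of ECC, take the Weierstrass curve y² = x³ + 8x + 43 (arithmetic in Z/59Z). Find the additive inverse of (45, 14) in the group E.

-(45, 14) = (45, -14 mod 59) = (45, 45).

(45, 45)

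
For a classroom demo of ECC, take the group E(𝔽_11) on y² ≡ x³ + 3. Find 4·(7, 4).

Write P = (7, 4).
Repeated addition: build up to 4P.
2P: tangent at (7, 4): λ = (3·7² + 0)/(2·4) ≡ 4/8. 8⁻¹ ≡ 7 (mod 11) since 8·7 = 56 ≡ 1, so λ ≡ 4·7 ≡ 6.
  x = λ² - 7 - 7 = 36 - 14 ≡ 0; y = λ·(7 - 0) - 4 ≡ 5. → (0, 5)
3P: (0, 5) + (7, 4). λ = (4 - 5)/(7 - 0) ≡ 10/7 mod 11. 7⁻¹ ≡ 8 (mod 11), so λ ≡ 3.
  x = λ² - 0 - 7 = 9 - 7 ≡ 2; y = λ·(0 - 2) - 5 ≡ 0. → (2, 0)
4P: (2, 0) + (7, 4). λ = (4 - 0)/(7 - 2) ≡ 4/5 mod 11. 5⁻¹ ≡ 9 (mod 11), so λ ≡ 3.
  x = λ² - 2 - 7 = 9 - 9 ≡ 0; y = λ·(2 - 0) - 0 ≡ 6. → (0, 6)

(0, 6)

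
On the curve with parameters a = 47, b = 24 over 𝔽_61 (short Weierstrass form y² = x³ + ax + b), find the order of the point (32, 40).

2P: tangent at (32, 40): λ = (3·32² + 47)/(2·40) ≡ 8/19. 19⁻¹ ≡ 45 (mod 61), so λ ≡ 8·45 ≡ 55.
  x = λ² - 32 - 32 = 3025 - 64 ≡ 33; y = λ·(32 - 33) - 40 ≡ 27. → (33, 27)
3P: (33, 27) + (32, 40). λ = (40 - 27)/(32 - 33) ≡ 13/60 mod 61. 60⁻¹ ≡ 60 (mod 61), so λ ≡ 48.
  x = λ² - 33 - 32 = 2304 - 65 ≡ 43; y = λ·(33 - 43) - 27 ≡ 42. → (43, 42)
4P: (43, 42) + (32, 40). λ = (40 - 42)/(32 - 43) ≡ 59/50 mod 61. 50⁻¹ ≡ 11 (mod 61) since 50·11 = 550 ≡ 1, so λ ≡ 39.
  x = λ² - 43 - 32 = 1521 - 75 ≡ 43; y = λ·(43 - 43) - 42 ≡ 19. → (43, 19)
5P: (43, 19) + (32, 40). λ = (40 - 19)/(32 - 43) ≡ 21/50 mod 61. 50⁻¹ ≡ 11 (mod 61), so λ ≡ 48.
  x = λ² - 43 - 32 = 2304 - 75 ≡ 33; y = λ·(43 - 33) - 19 ≡ 34. → (33, 34)
6P: (33, 34) + (32, 40). λ = (40 - 34)/(32 - 33) ≡ 6/60 mod 61. 60⁻¹ ≡ 60 (mod 61) since 60·60 = 3600 ≡ 1, so λ ≡ 55.
  x = λ² - 33 - 32 = 3025 - 65 ≡ 32; y = λ·(33 - 32) - 34 ≡ 21. → (32, 21)
7P: (32, 21) + (32, 40): same x and y₁ ≡ -y₂, so the sum is the point at infinity.
7P = the point at infinity, so the order is 7.

7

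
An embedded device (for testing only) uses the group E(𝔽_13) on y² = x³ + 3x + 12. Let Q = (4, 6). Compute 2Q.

(6, 5)

tangent at (4, 6): λ = (3·4² + 3)/(2·6) ≡ 12/12. 12⁻¹ ≡ 12 (mod 13), so λ ≡ 12·12 ≡ 1.
  x = λ² - 4 - 4 = 1 - 8 ≡ 6; y = λ·(4 - 6) - 6 ≡ 5. → (6, 5)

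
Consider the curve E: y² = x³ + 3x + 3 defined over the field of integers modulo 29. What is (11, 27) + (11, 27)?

tangent at (11, 27): λ = (3·11² + 3)/(2·27) ≡ 18/25. 25⁻¹ ≡ 7 (mod 29), so λ ≡ 18·7 ≡ 10.
  x = λ² - 11 - 11 = 100 - 22 ≡ 20; y = λ·(11 - 20) - 27 ≡ 28. → (20, 28)

(20, 28)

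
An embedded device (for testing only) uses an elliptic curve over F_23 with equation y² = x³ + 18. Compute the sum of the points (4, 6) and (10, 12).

(4, 6) + (10, 12). λ = (12 - 6)/(10 - 4) ≡ 6/6 mod 23. 6⁻¹ ≡ 4 (mod 23), so λ ≡ 1.
  x = λ² - 4 - 10 = 1 - 14 ≡ 10; y = λ·(4 - 10) - 6 ≡ 11. → (10, 11)

(10, 11)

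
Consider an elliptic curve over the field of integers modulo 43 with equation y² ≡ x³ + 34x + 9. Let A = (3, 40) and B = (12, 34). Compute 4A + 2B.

First 4A:
Repeated addition: build up to 4A.
2A: tangent at (3, 40): λ = (3·3² + 34)/(2·40) ≡ 18/37. 37⁻¹ ≡ 7 (mod 43), so λ ≡ 18·7 ≡ 40.
  x = λ² - 3 - 3 = 1600 - 6 ≡ 3; y = λ·(3 - 3) - 40 ≡ 3. → (3, 3)
3A: (3, 3) + (3, 40): same x and y₁ ≡ -y₂, so the sum is 𝒪.
4A: 𝒪 + (3, 40) = (3, 40) (identity).
4A = (3, 40).
Next 2B:
Repeated addition: build up to 2B.
2B: tangent at (12, 34): λ = (3·12² + 34)/(2·34) ≡ 36/25. 25⁻¹ ≡ 31 (mod 43), so λ ≡ 36·31 ≡ 41.
  x = λ² - 12 - 12 = 1681 - 24 ≡ 23; y = λ·(12 - 23) - 34 ≡ 31. → (23, 31)
2B = (23, 31).
Finally 4A + 2B:
(3, 40) + (23, 31). λ = (31 - 40)/(23 - 3) ≡ 34/20 mod 43. 20⁻¹ ≡ 28 (mod 43) since 20·28 = 560 ≡ 1, so λ ≡ 6.
  x = λ² - 3 - 23 = 36 - 26 ≡ 10; y = λ·(3 - 10) - 40 ≡ 4. → (10, 4)

(10, 4)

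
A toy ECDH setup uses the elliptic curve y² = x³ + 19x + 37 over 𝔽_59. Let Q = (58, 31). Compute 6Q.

Double-and-add on 6 = (110)₂. Start with Q = (58, 31) for the leading 1-bit.
double: tangent at (58, 31): λ = (3·58² + 19)/(2·31) ≡ 22/3. 3⁻¹ ≡ 20 (mod 59), so λ ≡ 22·20 ≡ 27.
  x = λ² - 58 - 58 = 729 - 116 ≡ 23; y = λ·(58 - 23) - 31 ≡ 29. → (23, 29)
add Q: (23, 29) + (58, 31). λ = (31 - 29)/(58 - 23) ≡ 2/35 mod 59. 35⁻¹ ≡ 27 (mod 59) since 35·27 = 945 ≡ 1, so λ ≡ 54.
  x = λ² - 23 - 58 = 2916 - 81 ≡ 3; y = λ·(23 - 3) - 29 ≡ 48. → (3, 48)
double: tangent at (3, 48): λ = (3·3² + 19)/(2·48) ≡ 46/37. 37⁻¹ ≡ 8 (mod 59) since 37·8 = 296 ≡ 1, so λ ≡ 46·8 ≡ 14.
  x = λ² - 3 - 3 = 196 - 6 ≡ 13; y = λ·(3 - 13) - 48 ≡ 48. → (13, 48)

(13, 48)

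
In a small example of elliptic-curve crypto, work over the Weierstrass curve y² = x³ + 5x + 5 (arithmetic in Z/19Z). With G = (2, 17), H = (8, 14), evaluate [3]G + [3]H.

(6, 2)

First 3G:
Repeated addition: build up to 3G.
2G: tangent at (2, 17): λ = (3·2² + 5)/(2·17) ≡ 17/15. 15⁻¹ ≡ 14 (mod 19) since 15·14 = 210 ≡ 1, so λ ≡ 17·14 ≡ 10.
  x = λ² - 2 - 2 = 100 - 4 ≡ 1; y = λ·(2 - 1) - 17 ≡ 12. → (1, 12)
3G: (1, 12) + (2, 17). λ = (17 - 12)/(2 - 1) ≡ 5/1 mod 19. 1⁻¹ ≡ 1 (mod 19) since 1·1 = 1 ≡ 1, so λ ≡ 5.
  x = λ² - 1 - 2 = 25 - 3 ≡ 3; y = λ·(1 - 3) - 12 ≡ 16. → (3, 16)
3G = (3, 16).
Next 3H:
Repeated addition: build up to 3H.
2H: tangent at (8, 14): λ = (3·8² + 5)/(2·14) ≡ 7/9. 9⁻¹ ≡ 17 (mod 19) since 9·17 = 153 ≡ 1, so λ ≡ 7·17 ≡ 5.
  x = λ² - 8 - 8 = 25 - 16 ≡ 9; y = λ·(8 - 9) - 14 ≡ 0. → (9, 0)
3H: (9, 0) + (8, 14). λ = (14 - 0)/(8 - 9) ≡ 14/18 mod 19. 18⁻¹ ≡ 18 (mod 19) since 18·18 = 324 ≡ 1, so λ ≡ 5.
  x = λ² - 9 - 8 = 25 - 17 ≡ 8; y = λ·(9 - 8) - 0 ≡ 5. → (8, 5)
3H = (8, 5).
Finally 3G + 3H:
(3, 16) + (8, 5). λ = (5 - 16)/(8 - 3) ≡ 8/5 mod 19. 5⁻¹ ≡ 4 (mod 19) since 5·4 = 20 ≡ 1, so λ ≡ 13.
  x = λ² - 3 - 8 = 169 - 11 ≡ 6; y = λ·(3 - 6) - 16 ≡ 2. → (6, 2)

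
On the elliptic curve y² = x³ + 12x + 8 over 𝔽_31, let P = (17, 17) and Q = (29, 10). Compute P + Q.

(20, 8)

(17, 17) + (29, 10). λ = (10 - 17)/(29 - 17) ≡ 24/12 mod 31. 12⁻¹ ≡ 13 (mod 31), so λ ≡ 2.
  x = λ² - 17 - 29 = 4 - 46 ≡ 20; y = λ·(17 - 20) - 17 ≡ 8. → (20, 8)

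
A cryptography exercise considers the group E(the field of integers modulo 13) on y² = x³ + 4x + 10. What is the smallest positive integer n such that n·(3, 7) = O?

2P: tangent at (3, 7): λ = (3·3² + 4)/(2·7) ≡ 5/1. 1⁻¹ ≡ 1 (mod 13), so λ ≡ 5·1 ≡ 5.
  x = λ² - 3 - 3 = 25 - 6 ≡ 6; y = λ·(3 - 6) - 7 ≡ 4. → (6, 4)
3P: (6, 4) + (3, 7). λ = (7 - 4)/(3 - 6) ≡ 3/10 mod 13. 10⁻¹ ≡ 4 (mod 13), so λ ≡ 12.
  x = λ² - 6 - 3 = 144 - 9 ≡ 5; y = λ·(6 - 5) - 4 ≡ 8. → (5, 8)
4P: (5, 8) + (3, 7). λ = (7 - 8)/(3 - 5) ≡ 12/11 mod 13. 11⁻¹ ≡ 6 (mod 13), so λ ≡ 7.
  x = λ² - 5 - 3 = 49 - 8 ≡ 2; y = λ·(5 - 2) - 8 ≡ 0. → (2, 0)
5P: (2, 0) + (3, 7). λ = (7 - 0)/(3 - 2) ≡ 7/1 mod 13. 1⁻¹ ≡ 1 (mod 13) since 1·1 = 1 ≡ 1, so λ ≡ 7.
  x = λ² - 2 - 3 = 49 - 5 ≡ 5; y = λ·(2 - 5) - 0 ≡ 5. → (5, 5)
6P: (5, 5) + (3, 7). λ = (7 - 5)/(3 - 5) ≡ 2/11 mod 13. 11⁻¹ ≡ 6 (mod 13), so λ ≡ 12.
  x = λ² - 5 - 3 = 144 - 8 ≡ 6; y = λ·(5 - 6) - 5 ≡ 9. → (6, 9)
7P: (6, 9) + (3, 7). λ = (7 - 9)/(3 - 6) ≡ 11/10 mod 13. 10⁻¹ ≡ 4 (mod 13) since 10·4 = 40 ≡ 1, so λ ≡ 5.
  x = λ² - 6 - 3 = 25 - 9 ≡ 3; y = λ·(6 - 3) - 9 ≡ 6. → (3, 6)
8P: (3, 6) + (3, 7): same x and y₁ ≡ -y₂, so the sum is O.
8P = O, so the order is 8.

8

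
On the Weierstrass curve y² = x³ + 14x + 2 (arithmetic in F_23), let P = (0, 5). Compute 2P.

(13, 9)

tangent at (0, 5): λ = (3·0² + 14)/(2·5) ≡ 14/10. 10⁻¹ ≡ 7 (mod 23) since 10·7 = 70 ≡ 1, so λ ≡ 14·7 ≡ 6.
  x = λ² - 0 - 0 = 36 - 0 ≡ 13; y = λ·(0 - 13) - 5 ≡ 9. → (13, 9)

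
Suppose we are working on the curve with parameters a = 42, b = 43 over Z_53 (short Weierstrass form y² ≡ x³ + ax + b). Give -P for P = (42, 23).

(42, 30)

-(42, 23) = (42, -23 mod 53) = (42, 30).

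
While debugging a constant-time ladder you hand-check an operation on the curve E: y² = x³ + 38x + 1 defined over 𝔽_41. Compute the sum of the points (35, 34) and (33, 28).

(23, 2)

(35, 34) + (33, 28). λ = (28 - 34)/(33 - 35) ≡ 35/39 mod 41. 39⁻¹ ≡ 20 (mod 41), so λ ≡ 3.
  x = λ² - 35 - 33 = 9 - 68 ≡ 23; y = λ·(35 - 23) - 34 ≡ 2. → (23, 2)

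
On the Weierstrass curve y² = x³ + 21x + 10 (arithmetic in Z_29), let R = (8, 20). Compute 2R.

(4, 10)

tangent at (8, 20): λ = (3·8² + 21)/(2·20) ≡ 10/11. 11⁻¹ ≡ 8 (mod 29), so λ ≡ 10·8 ≡ 22.
  x = λ² - 8 - 8 = 484 - 16 ≡ 4; y = λ·(8 - 4) - 20 ≡ 10. → (4, 10)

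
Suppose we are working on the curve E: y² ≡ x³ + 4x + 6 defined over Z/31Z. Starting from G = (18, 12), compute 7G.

(26, 4)

Repeated addition: build up to 7G.
2G: tangent at (18, 12): λ = (3·18² + 4)/(2·12) ≡ 15/24. 24⁻¹ ≡ 22 (mod 31), so λ ≡ 15·22 ≡ 20.
  x = λ² - 18 - 18 = 400 - 36 ≡ 23; y = λ·(18 - 23) - 12 ≡ 12. → (23, 12)
3G: (23, 12) + (18, 12). λ = (12 - 12)/(18 - 23) ≡ 0/26 mod 31. 26⁻¹ ≡ 6 (mod 31) since 26·6 = 156 ≡ 1, so λ ≡ 0.
  x = λ² - 23 - 18 = 0 - 41 ≡ 21; y = λ·(23 - 21) - 12 ≡ 19. → (21, 19)
4G: (21, 19) + (18, 12). λ = (12 - 19)/(18 - 21) ≡ 24/28 mod 31. 28⁻¹ ≡ 10 (mod 31) since 28·10 = 280 ≡ 1, so λ ≡ 23.
  x = λ² - 21 - 18 = 529 - 39 ≡ 25; y = λ·(21 - 25) - 19 ≡ 13. → (25, 13)
5G: (25, 13) + (18, 12). λ = (12 - 13)/(18 - 25) ≡ 30/24 mod 31. 24⁻¹ ≡ 22 (mod 31), so λ ≡ 9.
  x = λ² - 25 - 18 = 81 - 43 ≡ 7; y = λ·(25 - 7) - 13 ≡ 25. → (7, 25)
6G: (7, 25) + (18, 12). λ = (12 - 25)/(18 - 7) ≡ 18/11 mod 31. 11⁻¹ ≡ 17 (mod 31) since 11·17 = 187 ≡ 1, so λ ≡ 27.
  x = λ² - 7 - 18 = 729 - 25 ≡ 22; y = λ·(7 - 22) - 25 ≡ 4. → (22, 4)
7G: (22, 4) + (18, 12). λ = (12 - 4)/(18 - 22) ≡ 8/27 mod 31. 27⁻¹ ≡ 23 (mod 31), so λ ≡ 29.
  x = λ² - 22 - 18 = 841 - 40 ≡ 26; y = λ·(22 - 26) - 4 ≡ 4. → (26, 4)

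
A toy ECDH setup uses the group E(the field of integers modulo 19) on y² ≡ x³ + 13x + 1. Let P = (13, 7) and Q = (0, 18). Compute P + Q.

(13, 7) + (0, 18). λ = (18 - 7)/(0 - 13) ≡ 11/6 mod 19. 6⁻¹ ≡ 16 (mod 19) since 6·16 = 96 ≡ 1, so λ ≡ 5.
  x = λ² - 13 - 0 = 25 - 13 ≡ 12; y = λ·(13 - 12) - 7 ≡ 17. → (12, 17)

(12, 17)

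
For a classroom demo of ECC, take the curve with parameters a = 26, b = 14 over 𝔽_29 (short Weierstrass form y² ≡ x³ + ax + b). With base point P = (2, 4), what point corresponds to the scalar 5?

(9, 7)

Repeated addition: build up to 5P.
2P: tangent at (2, 4): λ = (3·2² + 26)/(2·4) ≡ 9/8. 8⁻¹ ≡ 11 (mod 29) since 8·11 = 88 ≡ 1, so λ ≡ 9·11 ≡ 12.
  x = λ² - 2 - 2 = 144 - 4 ≡ 24; y = λ·(2 - 24) - 4 ≡ 22. → (24, 22)
3P: (24, 22) + (2, 4). λ = (4 - 22)/(2 - 24) ≡ 11/7 mod 29. 7⁻¹ ≡ 25 (mod 29), so λ ≡ 14.
  x = λ² - 24 - 2 = 196 - 26 ≡ 25; y = λ·(24 - 25) - 22 ≡ 22. → (25, 22)
4P: (25, 22) + (2, 4). λ = (4 - 22)/(2 - 25) ≡ 11/6 mod 29. 6⁻¹ ≡ 5 (mod 29), so λ ≡ 26.
  x = λ² - 25 - 2 = 676 - 27 ≡ 11; y = λ·(25 - 11) - 22 ≡ 23. → (11, 23)
5P: (11, 23) + (2, 4). λ = (4 - 23)/(2 - 11) ≡ 10/20 mod 29. 20⁻¹ ≡ 16 (mod 29) since 20·16 = 320 ≡ 1, so λ ≡ 15.
  x = λ² - 11 - 2 = 225 - 13 ≡ 9; y = λ·(11 - 9) - 23 ≡ 7. → (9, 7)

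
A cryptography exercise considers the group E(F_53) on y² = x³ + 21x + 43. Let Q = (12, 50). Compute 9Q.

Repeated addition: build up to 9Q.
2Q: tangent at (12, 50): λ = (3·12² + 21)/(2·50) ≡ 29/47. 47⁻¹ ≡ 44 (mod 53) since 47·44 = 2068 ≡ 1, so λ ≡ 29·44 ≡ 4.
  x = λ² - 12 - 12 = 16 - 24 ≡ 45; y = λ·(12 - 45) - 50 ≡ 30. → (45, 30)
3Q: (45, 30) + (12, 50). λ = (50 - 30)/(12 - 45) ≡ 20/20 mod 53. 20⁻¹ ≡ 8 (mod 53) since 20·8 = 160 ≡ 1, so λ ≡ 1.
  x = λ² - 45 - 12 = 1 - 57 ≡ 50; y = λ·(45 - 50) - 30 ≡ 18. → (50, 18)
4Q: (50, 18) + (12, 50). λ = (50 - 18)/(12 - 50) ≡ 32/15 mod 53. 15⁻¹ ≡ 46 (mod 53) since 15·46 = 690 ≡ 1, so λ ≡ 41.
  x = λ² - 50 - 12 = 1681 - 62 ≡ 29; y = λ·(50 - 29) - 18 ≡ 48. → (29, 48)
5Q: (29, 48) + (12, 50). λ = (50 - 48)/(12 - 29) ≡ 2/36 mod 53. 36⁻¹ ≡ 28 (mod 53), so λ ≡ 3.
  x = λ² - 29 - 12 = 9 - 41 ≡ 21; y = λ·(29 - 21) - 48 ≡ 29. → (21, 29)
6Q: (21, 29) + (12, 50). λ = (50 - 29)/(12 - 21) ≡ 21/44 mod 53. 44⁻¹ ≡ 47 (mod 53) since 44·47 = 2068 ≡ 1, so λ ≡ 33.
  x = λ² - 21 - 12 = 1089 - 33 ≡ 49; y = λ·(21 - 49) - 29 ≡ 1. → (49, 1)
7Q: (49, 1) + (12, 50). λ = (50 - 1)/(12 - 49) ≡ 49/16 mod 53. 16⁻¹ ≡ 10 (mod 53), so λ ≡ 13.
  x = λ² - 49 - 12 = 169 - 61 ≡ 2; y = λ·(49 - 2) - 1 ≡ 27. → (2, 27)
8Q: (2, 27) + (12, 50). λ = (50 - 27)/(12 - 2) ≡ 23/10 mod 53. 10⁻¹ ≡ 16 (mod 53), so λ ≡ 50.
  x = λ² - 2 - 12 = 2500 - 14 ≡ 48; y = λ·(2 - 48) - 27 ≡ 5. → (48, 5)
9Q: (48, 5) + (12, 50). λ = (50 - 5)/(12 - 48) ≡ 45/17 mod 53. 17⁻¹ ≡ 25 (mod 53), so λ ≡ 12.
  x = λ² - 48 - 12 = 144 - 60 ≡ 31; y = λ·(48 - 31) - 5 ≡ 40. → (31, 40)

(31, 40)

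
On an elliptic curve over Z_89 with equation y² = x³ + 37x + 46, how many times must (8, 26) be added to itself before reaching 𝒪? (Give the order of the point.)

8

2P: tangent at (8, 26): λ = (3·8² + 37)/(2·26) ≡ 51/52. 52⁻¹ ≡ 12 (mod 89) since 52·12 = 624 ≡ 1, so λ ≡ 51·12 ≡ 78.
  x = λ² - 8 - 8 = 6084 - 16 ≡ 16; y = λ·(8 - 16) - 26 ≡ 62. → (16, 62)
3P: (16, 62) + (8, 26). λ = (26 - 62)/(8 - 16) ≡ 53/81 mod 89. 81⁻¹ ≡ 11 (mod 89), so λ ≡ 49.
  x = λ² - 16 - 8 = 2401 - 24 ≡ 63; y = λ·(16 - 63) - 62 ≡ 38. → (63, 38)
4P: (63, 38) + (8, 26). λ = (26 - 38)/(8 - 63) ≡ 77/34 mod 89. 34⁻¹ ≡ 55 (mod 89) since 34·55 = 1870 ≡ 1, so λ ≡ 52.
  x = λ² - 63 - 8 = 2704 - 71 ≡ 52; y = λ·(63 - 52) - 38 ≡ 0. → (52, 0)
5P: (52, 0) + (8, 26). λ = (26 - 0)/(8 - 52) ≡ 26/45 mod 89. 45⁻¹ ≡ 2 (mod 89) since 45·2 = 90 ≡ 1, so λ ≡ 52.
  x = λ² - 52 - 8 = 2704 - 60 ≡ 63; y = λ·(52 - 63) - 0 ≡ 51. → (63, 51)
6P: (63, 51) + (8, 26). λ = (26 - 51)/(8 - 63) ≡ 64/34 mod 89. 34⁻¹ ≡ 55 (mod 89) since 34·55 = 1870 ≡ 1, so λ ≡ 49.
  x = λ² - 63 - 8 = 2401 - 71 ≡ 16; y = λ·(63 - 16) - 51 ≡ 27. → (16, 27)
7P: (16, 27) + (8, 26). λ = (26 - 27)/(8 - 16) ≡ 88/81 mod 89. 81⁻¹ ≡ 11 (mod 89), so λ ≡ 78.
  x = λ² - 16 - 8 = 6084 - 24 ≡ 8; y = λ·(16 - 8) - 27 ≡ 63. → (8, 63)
8P: (8, 63) + (8, 26): same x and y₁ ≡ -y₂, so the sum is 𝒪.
8P = 𝒪, so the order is 8.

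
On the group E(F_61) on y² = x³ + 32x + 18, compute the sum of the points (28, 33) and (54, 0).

(28, 33) + (54, 0). λ = (0 - 33)/(54 - 28) ≡ 28/26 mod 61. 26⁻¹ ≡ 54 (mod 61), so λ ≡ 48.
  x = λ² - 28 - 54 = 2304 - 82 ≡ 26; y = λ·(28 - 26) - 33 ≡ 2. → (26, 2)

(26, 2)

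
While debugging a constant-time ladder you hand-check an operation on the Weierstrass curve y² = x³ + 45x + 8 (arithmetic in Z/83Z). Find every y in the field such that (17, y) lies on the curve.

none

x³ + 45x + 8 = 5686 ≡ 42 (mod 83).
42 is a non-residue mod 83; no y exists.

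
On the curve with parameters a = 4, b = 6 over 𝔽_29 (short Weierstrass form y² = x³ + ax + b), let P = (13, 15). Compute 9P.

(7, 0)

Double-and-add on 9 = (1001)₂. Start with P = (13, 15) for the leading 1-bit.
double: tangent at (13, 15): λ = (3·13² + 4)/(2·15) ≡ 18/1. 1⁻¹ ≡ 1 (mod 29) since 1·1 = 1 ≡ 1, so λ ≡ 18·1 ≡ 18.
  x = λ² - 13 - 13 = 324 - 26 ≡ 8; y = λ·(13 - 8) - 15 ≡ 17. → (8, 17)
double: tangent at (8, 17): λ = (3·8² + 4)/(2·17) ≡ 22/5. 5⁻¹ ≡ 6 (mod 29), so λ ≡ 22·6 ≡ 16.
  x = λ² - 8 - 8 = 256 - 16 ≡ 8; y = λ·(8 - 8) - 17 ≡ 12. → (8, 12)
double: tangent at (8, 12): λ = (3·8² + 4)/(2·12) ≡ 22/24. 24⁻¹ ≡ 23 (mod 29), so λ ≡ 22·23 ≡ 13.
  x = λ² - 8 - 8 = 169 - 16 ≡ 8; y = λ·(8 - 8) - 12 ≡ 17. → (8, 17)
add P: (8, 17) + (13, 15). λ = (15 - 17)/(13 - 8) ≡ 27/5 mod 29. 5⁻¹ ≡ 6 (mod 29), so λ ≡ 17.
  x = λ² - 8 - 13 = 289 - 21 ≡ 7; y = λ·(8 - 7) - 17 ≡ 0. → (7, 0)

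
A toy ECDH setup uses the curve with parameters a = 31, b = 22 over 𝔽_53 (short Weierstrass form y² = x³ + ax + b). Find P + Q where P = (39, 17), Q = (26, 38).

(39, 17) + (26, 38). λ = (38 - 17)/(26 - 39) ≡ 21/40 mod 53. 40⁻¹ ≡ 4 (mod 53) since 40·4 = 160 ≡ 1, so λ ≡ 31.
  x = λ² - 39 - 26 = 961 - 65 ≡ 48; y = λ·(39 - 48) - 17 ≡ 22. → (48, 22)

(48, 22)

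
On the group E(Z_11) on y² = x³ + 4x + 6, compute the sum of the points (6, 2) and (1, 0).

(9, 10)

(6, 2) + (1, 0). λ = (0 - 2)/(1 - 6) ≡ 9/6 mod 11. 6⁻¹ ≡ 2 (mod 11), so λ ≡ 7.
  x = λ² - 6 - 1 = 49 - 7 ≡ 9; y = λ·(6 - 9) - 2 ≡ 10. → (9, 10)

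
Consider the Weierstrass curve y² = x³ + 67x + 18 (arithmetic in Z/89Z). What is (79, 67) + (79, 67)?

(59, 17)

tangent at (79, 67): λ = (3·79² + 67)/(2·67) ≡ 11/45. 45⁻¹ ≡ 2 (mod 89) since 45·2 = 90 ≡ 1, so λ ≡ 11·2 ≡ 22.
  x = λ² - 79 - 79 = 484 - 158 ≡ 59; y = λ·(79 - 59) - 67 ≡ 17. → (59, 17)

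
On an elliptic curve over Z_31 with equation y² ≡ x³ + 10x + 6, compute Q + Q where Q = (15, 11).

tangent at (15, 11): λ = (3·15² + 10)/(2·11) ≡ 3/22. 22⁻¹ ≡ 24 (mod 31), so λ ≡ 3·24 ≡ 10.
  x = λ² - 15 - 15 = 100 - 30 ≡ 8; y = λ·(15 - 8) - 11 ≡ 28. → (8, 28)

(8, 28)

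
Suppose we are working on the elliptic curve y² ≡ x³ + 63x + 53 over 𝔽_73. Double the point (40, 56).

tangent at (40, 56): λ = (3·40² + 63)/(2·56) ≡ 45/39. 39⁻¹ ≡ 15 (mod 73) since 39·15 = 585 ≡ 1, so λ ≡ 45·15 ≡ 18.
  x = λ² - 40 - 40 = 324 - 80 ≡ 25; y = λ·(40 - 25) - 56 ≡ 68. → (25, 68)

(25, 68)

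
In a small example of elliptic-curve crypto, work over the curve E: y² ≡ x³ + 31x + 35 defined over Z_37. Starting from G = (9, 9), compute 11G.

(19, 34)

Repeated addition: build up to 11G.
2G: tangent at (9, 9): λ = (3·9² + 31)/(2·9) ≡ 15/18. 18⁻¹ ≡ 35 (mod 37) since 18·35 = 630 ≡ 1, so λ ≡ 15·35 ≡ 7.
  x = λ² - 9 - 9 = 49 - 18 ≡ 31; y = λ·(9 - 31) - 9 ≡ 22. → (31, 22)
3G: (31, 22) + (9, 9). λ = (9 - 22)/(9 - 31) ≡ 24/15 mod 37. 15⁻¹ ≡ 5 (mod 37) since 15·5 = 75 ≡ 1, so λ ≡ 9.
  x = λ² - 31 - 9 = 81 - 40 ≡ 4; y = λ·(31 - 4) - 22 ≡ 36. → (4, 36)
4G: (4, 36) + (9, 9). λ = (9 - 36)/(9 - 4) ≡ 10/5 mod 37. 5⁻¹ ≡ 15 (mod 37), so λ ≡ 2.
  x = λ² - 4 - 9 = 4 - 13 ≡ 28; y = λ·(4 - 28) - 36 ≡ 27. → (28, 27)
5G: (28, 27) + (9, 9). λ = (9 - 27)/(9 - 28) ≡ 19/18 mod 37. 18⁻¹ ≡ 35 (mod 37), so λ ≡ 36.
  x = λ² - 28 - 9 = 1296 - 37 ≡ 1; y = λ·(28 - 1) - 27 ≡ 20. → (1, 20)
6G: (1, 20) + (9, 9). λ = (9 - 20)/(9 - 1) ≡ 26/8 mod 37. 8⁻¹ ≡ 14 (mod 37) since 8·14 = 112 ≡ 1, so λ ≡ 31.
  x = λ² - 1 - 9 = 961 - 10 ≡ 26; y = λ·(1 - 26) - 20 ≡ 19. → (26, 19)
7G: (26, 19) + (9, 9). λ = (9 - 19)/(9 - 26) ≡ 27/20 mod 37. 20⁻¹ ≡ 13 (mod 37) since 20·13 = 260 ≡ 1, so λ ≡ 18.
  x = λ² - 26 - 9 = 324 - 35 ≡ 30; y = λ·(26 - 30) - 19 ≡ 20. → (30, 20)
8G: (30, 20) + (9, 9). λ = (9 - 20)/(9 - 30) ≡ 26/16 mod 37. 16⁻¹ ≡ 7 (mod 37), so λ ≡ 34.
  x = λ² - 30 - 9 = 1156 - 39 ≡ 7; y = λ·(30 - 7) - 20 ≡ 22. → (7, 22)
9G: (7, 22) + (9, 9). λ = (9 - 22)/(9 - 7) ≡ 24/2 mod 37. 2⁻¹ ≡ 19 (mod 37), so λ ≡ 12.
  x = λ² - 7 - 9 = 144 - 16 ≡ 17; y = λ·(7 - 17) - 22 ≡ 6. → (17, 6)
10G: (17, 6) + (9, 9). λ = (9 - 6)/(9 - 17) ≡ 3/29 mod 37. 29⁻¹ ≡ 23 (mod 37) since 29·23 = 667 ≡ 1, so λ ≡ 32.
  x = λ² - 17 - 9 = 1024 - 26 ≡ 36; y = λ·(17 - 36) - 6 ≡ 15. → (36, 15)
11G: (36, 15) + (9, 9). λ = (9 - 15)/(9 - 36) ≡ 31/10 mod 37. 10⁻¹ ≡ 26 (mod 37), so λ ≡ 29.
  x = λ² - 36 - 9 = 841 - 45 ≡ 19; y = λ·(36 - 19) - 15 ≡ 34. → (19, 34)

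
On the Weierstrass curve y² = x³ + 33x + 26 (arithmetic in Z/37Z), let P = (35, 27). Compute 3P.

(12, 2)

Repeated addition: build up to 3P.
2P: tangent at (35, 27): λ = (3·35² + 33)/(2·27) ≡ 8/17. 17⁻¹ ≡ 24 (mod 37), so λ ≡ 8·24 ≡ 7.
  x = λ² - 35 - 35 = 49 - 70 ≡ 16; y = λ·(35 - 16) - 27 ≡ 32. → (16, 32)
3P: (16, 32) + (35, 27). λ = (27 - 32)/(35 - 16) ≡ 32/19 mod 37. 19⁻¹ ≡ 2 (mod 37), so λ ≡ 27.
  x = λ² - 16 - 35 = 729 - 51 ≡ 12; y = λ·(16 - 12) - 32 ≡ 2. → (12, 2)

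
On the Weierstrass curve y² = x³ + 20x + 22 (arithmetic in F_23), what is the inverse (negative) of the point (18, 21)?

(18, 2)

-(18, 21) = (18, -21 mod 23) = (18, 2).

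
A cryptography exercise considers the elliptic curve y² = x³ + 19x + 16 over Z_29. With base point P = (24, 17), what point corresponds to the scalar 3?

(1, 6)

Repeated addition: build up to 3P.
2P: tangent at (24, 17): λ = (3·24² + 19)/(2·17) ≡ 7/5. 5⁻¹ ≡ 6 (mod 29), so λ ≡ 7·6 ≡ 13.
  x = λ² - 24 - 24 = 169 - 48 ≡ 5; y = λ·(24 - 5) - 17 ≡ 27. → (5, 27)
3P: (5, 27) + (24, 17). λ = (17 - 27)/(24 - 5) ≡ 19/19 mod 29. 19⁻¹ ≡ 26 (mod 29) since 19·26 = 494 ≡ 1, so λ ≡ 1.
  x = λ² - 5 - 24 = 1 - 29 ≡ 1; y = λ·(5 - 1) - 27 ≡ 6. → (1, 6)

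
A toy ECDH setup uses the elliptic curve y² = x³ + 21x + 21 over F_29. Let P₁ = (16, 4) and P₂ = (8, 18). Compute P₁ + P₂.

(16, 4) + (8, 18). λ = (18 - 4)/(8 - 16) ≡ 14/21 mod 29. 21⁻¹ ≡ 18 (mod 29), so λ ≡ 20.
  x = λ² - 16 - 8 = 400 - 24 ≡ 28; y = λ·(16 - 28) - 4 ≡ 17. → (28, 17)

(28, 17)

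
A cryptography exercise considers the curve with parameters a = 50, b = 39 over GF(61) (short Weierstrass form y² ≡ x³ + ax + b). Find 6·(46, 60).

Write Q = (46, 60).
Double-and-add on 6 = (110)₂. Start with Q = (46, 60) for the leading 1-bit.
double: tangent at (46, 60): λ = (3·46² + 50)/(2·60) ≡ 54/59. 59⁻¹ ≡ 30 (mod 61) since 59·30 = 1770 ≡ 1, so λ ≡ 54·30 ≡ 34.
  x = λ² - 46 - 46 = 1156 - 92 ≡ 27; y = λ·(46 - 27) - 60 ≡ 37. → (27, 37)
add Q: (27, 37) + (46, 60). λ = (60 - 37)/(46 - 27) ≡ 23/19 mod 61. 19⁻¹ ≡ 45 (mod 61) since 19·45 = 855 ≡ 1, so λ ≡ 59.
  x = λ² - 27 - 46 = 3481 - 73 ≡ 53; y = λ·(27 - 53) - 37 ≡ 15. → (53, 15)
double: tangent at (53, 15): λ = (3·53² + 50)/(2·15) ≡ 59/30. 30⁻¹ ≡ 59 (mod 61) since 30·59 = 1770 ≡ 1, so λ ≡ 59·59 ≡ 4.
  x = λ² - 53 - 53 = 16 - 106 ≡ 32; y = λ·(53 - 32) - 15 ≡ 8. → (32, 8)

(32, 8)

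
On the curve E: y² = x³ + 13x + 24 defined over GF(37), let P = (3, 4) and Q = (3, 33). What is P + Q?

The two points share x = 3 and their y-coordinates satisfy 4 + 33 ≡ 0 (mod 37), so they are inverses. Their sum is 𝒪.

O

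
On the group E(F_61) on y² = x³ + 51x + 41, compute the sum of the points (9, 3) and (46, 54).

(21, 53)

(9, 3) + (46, 54). λ = (54 - 3)/(46 - 9) ≡ 51/37 mod 61. 37⁻¹ ≡ 33 (mod 61), so λ ≡ 36.
  x = λ² - 9 - 46 = 1296 - 55 ≡ 21; y = λ·(9 - 21) - 3 ≡ 53. → (21, 53)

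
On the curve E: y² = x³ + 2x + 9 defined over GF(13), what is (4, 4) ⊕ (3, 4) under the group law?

(4, 4) + (3, 4). λ = (4 - 4)/(3 - 4) ≡ 0/12 mod 13. 12⁻¹ ≡ 12 (mod 13), so λ ≡ 0.
  x = λ² - 4 - 3 = 0 - 7 ≡ 6; y = λ·(4 - 6) - 4 ≡ 9. → (6, 9)

(6, 9)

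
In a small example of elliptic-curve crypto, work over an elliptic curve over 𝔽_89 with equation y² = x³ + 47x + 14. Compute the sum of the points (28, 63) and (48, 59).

(70, 70)

(28, 63) + (48, 59). λ = (59 - 63)/(48 - 28) ≡ 85/20 mod 89. 20⁻¹ ≡ 49 (mod 89), so λ ≡ 71.
  x = λ² - 28 - 48 = 5041 - 76 ≡ 70; y = λ·(28 - 70) - 63 ≡ 70. → (70, 70)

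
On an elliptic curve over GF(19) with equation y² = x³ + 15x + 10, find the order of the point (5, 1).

2P: tangent at (5, 1): λ = (3·5² + 15)/(2·1) ≡ 14/2. 2⁻¹ ≡ 10 (mod 19), so λ ≡ 14·10 ≡ 7.
  x = λ² - 5 - 5 = 49 - 10 ≡ 1; y = λ·(5 - 1) - 1 ≡ 8. → (1, 8)
3P: (1, 8) + (5, 1). λ = (1 - 8)/(5 - 1) ≡ 12/4 mod 19. 4⁻¹ ≡ 5 (mod 19) since 4·5 = 20 ≡ 1, so λ ≡ 3.
  x = λ² - 1 - 5 = 9 - 6 ≡ 3; y = λ·(1 - 3) - 8 ≡ 5. → (3, 5)
4P: (3, 5) + (5, 1). λ = (1 - 5)/(5 - 3) ≡ 15/2 mod 19. 2⁻¹ ≡ 10 (mod 19), so λ ≡ 17.
  x = λ² - 3 - 5 = 289 - 8 ≡ 15; y = λ·(3 - 15) - 5 ≡ 0. → (15, 0)
5P: (15, 0) + (5, 1). λ = (1 - 0)/(5 - 15) ≡ 1/9 mod 19. 9⁻¹ ≡ 17 (mod 19), so λ ≡ 17.
  x = λ² - 15 - 5 = 289 - 20 ≡ 3; y = λ·(15 - 3) - 0 ≡ 14. → (3, 14)
6P: (3, 14) + (5, 1). λ = (1 - 14)/(5 - 3) ≡ 6/2 mod 19. 2⁻¹ ≡ 10 (mod 19), so λ ≡ 3.
  x = λ² - 3 - 5 = 9 - 8 ≡ 1; y = λ·(3 - 1) - 14 ≡ 11. → (1, 11)
7P: (1, 11) + (5, 1). λ = (1 - 11)/(5 - 1) ≡ 9/4 mod 19. 4⁻¹ ≡ 5 (mod 19), so λ ≡ 7.
  x = λ² - 1 - 5 = 49 - 6 ≡ 5; y = λ·(1 - 5) - 11 ≡ 18. → (5, 18)
8P: (5, 18) + (5, 1): same x and y₁ ≡ -y₂, so the sum is O.
8P = O, so the order is 8.

8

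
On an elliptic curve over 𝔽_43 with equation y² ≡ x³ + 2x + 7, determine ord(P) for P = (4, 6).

2P: tangent at (4, 6): λ = (3·4² + 2)/(2·6) ≡ 7/12. 12⁻¹ ≡ 18 (mod 43), so λ ≡ 7·18 ≡ 40.
  x = λ² - 4 - 4 = 1600 - 8 ≡ 1; y = λ·(4 - 1) - 6 ≡ 28. → (1, 28)
3P: (1, 28) + (4, 6). λ = (6 - 28)/(4 - 1) ≡ 21/3 mod 43. 3⁻¹ ≡ 29 (mod 43), so λ ≡ 7.
  x = λ² - 1 - 4 = 49 - 5 ≡ 1; y = λ·(1 - 1) - 28 ≡ 15. → (1, 15)
4P: (1, 15) + (4, 6). λ = (6 - 15)/(4 - 1) ≡ 34/3 mod 43. 3⁻¹ ≡ 29 (mod 43), so λ ≡ 40.
  x = λ² - 1 - 4 = 1600 - 5 ≡ 4; y = λ·(1 - 4) - 15 ≡ 37. → (4, 37)
5P: (4, 37) + (4, 6): same x and y₁ ≡ -y₂, so the sum is O.
5P = O, so the order is 5.

5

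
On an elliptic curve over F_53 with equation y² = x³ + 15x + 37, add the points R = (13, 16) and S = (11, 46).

(42, 48)

(13, 16) + (11, 46). λ = (46 - 16)/(11 - 13) ≡ 30/51 mod 53. 51⁻¹ ≡ 26 (mod 53) since 51·26 = 1326 ≡ 1, so λ ≡ 38.
  x = λ² - 13 - 11 = 1444 - 24 ≡ 42; y = λ·(13 - 42) - 16 ≡ 48. → (42, 48)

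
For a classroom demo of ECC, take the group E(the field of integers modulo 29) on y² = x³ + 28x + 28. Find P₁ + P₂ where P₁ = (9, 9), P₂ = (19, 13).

(9, 9) + (19, 13). λ = (13 - 9)/(19 - 9) ≡ 4/10 mod 29. 10⁻¹ ≡ 3 (mod 29), so λ ≡ 12.
  x = λ² - 9 - 19 = 144 - 28 ≡ 0; y = λ·(9 - 0) - 9 ≡ 12. → (0, 12)

(0, 12)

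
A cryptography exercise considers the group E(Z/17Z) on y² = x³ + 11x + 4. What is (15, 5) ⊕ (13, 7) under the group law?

(15, 5) + (13, 7). λ = (7 - 5)/(13 - 15) ≡ 2/15 mod 17. 15⁻¹ ≡ 8 (mod 17), so λ ≡ 16.
  x = λ² - 15 - 13 = 256 - 28 ≡ 7; y = λ·(15 - 7) - 5 ≡ 4. → (7, 4)

(7, 4)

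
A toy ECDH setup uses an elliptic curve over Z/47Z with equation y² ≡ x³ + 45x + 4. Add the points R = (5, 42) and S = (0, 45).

(5, 42) + (0, 45). λ = (45 - 42)/(0 - 5) ≡ 3/42 mod 47. 42⁻¹ ≡ 28 (mod 47) since 42·28 = 1176 ≡ 1, so λ ≡ 37.
  x = λ² - 5 - 0 = 1369 - 5 ≡ 1; y = λ·(5 - 1) - 42 ≡ 12. → (1, 12)

(1, 12)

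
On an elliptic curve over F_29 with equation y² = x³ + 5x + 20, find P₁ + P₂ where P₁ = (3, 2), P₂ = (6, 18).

(3, 2) + (6, 18). λ = (18 - 2)/(6 - 3) ≡ 16/3 mod 29. 3⁻¹ ≡ 10 (mod 29), so λ ≡ 15.
  x = λ² - 3 - 6 = 225 - 9 ≡ 13; y = λ·(3 - 13) - 2 ≡ 22. → (13, 22)

(13, 22)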